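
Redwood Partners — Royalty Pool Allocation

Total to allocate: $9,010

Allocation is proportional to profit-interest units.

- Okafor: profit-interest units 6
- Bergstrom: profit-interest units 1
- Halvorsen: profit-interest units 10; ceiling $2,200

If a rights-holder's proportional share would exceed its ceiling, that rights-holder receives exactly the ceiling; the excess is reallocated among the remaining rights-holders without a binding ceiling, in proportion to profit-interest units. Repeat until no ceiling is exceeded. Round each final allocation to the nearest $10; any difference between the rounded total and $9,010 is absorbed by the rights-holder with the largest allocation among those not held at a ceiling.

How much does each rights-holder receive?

Total profit-interest units = 17.
Pro-rata shares before constraints: Okafor 3,180.00; Bergstrom 530.00; Halvorsen 5,300.00.
Capped: Halvorsen ($2,200); residual $6,810 reallocated over remaining profit-interest units 7.
Remaining shares: Okafor 5,837.14 → $5,840; Bergstrom 972.86 → $970.

Okafor: $5,840 | Bergstrom: $970 | Halvorsen: $2,200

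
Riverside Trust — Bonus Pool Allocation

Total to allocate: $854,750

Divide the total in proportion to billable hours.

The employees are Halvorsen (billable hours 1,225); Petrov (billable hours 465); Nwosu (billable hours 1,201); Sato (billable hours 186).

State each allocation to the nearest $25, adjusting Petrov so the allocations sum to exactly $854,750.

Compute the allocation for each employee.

Halvorsen: $340,300 · Petrov: $129,150 · Nwosu: $333,625 · Sato: $51,675

Billable hours total: 3,077.
Unrounded shares: Halvorsen 1,225/3,077 × $854,750 = 340,288.84; Petrov 465/3,077 × $854,750 = 129,170.86; Nwosu 1,201/3,077 × $854,750 = 333,621.95; Sato 186/3,077 × $854,750 = 51,668.35.
After rounding ($25): Halvorsen $340,300; Petrov $129,175; Nwosu $333,625; Sato $51,675. Sum = $854,775.
Difference $854,750 − $854,775 = −$25 applied to Petrov: Petrov becomes $129,150.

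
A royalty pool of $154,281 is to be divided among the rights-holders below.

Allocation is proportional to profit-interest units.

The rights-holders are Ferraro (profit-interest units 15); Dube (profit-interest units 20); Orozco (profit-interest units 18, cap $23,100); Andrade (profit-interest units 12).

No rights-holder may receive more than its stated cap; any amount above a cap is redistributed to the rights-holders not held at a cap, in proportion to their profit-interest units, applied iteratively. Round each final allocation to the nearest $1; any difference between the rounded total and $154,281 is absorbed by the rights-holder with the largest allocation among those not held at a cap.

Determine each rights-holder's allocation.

Ferraro: $41,866 · Dube: $55,822 · Orozco: $23,100 · Andrade: $33,493

Sum of profit-interest units: 65.
Pro-rata shares before constraints: Ferraro 35,603.31; Dube 47,471.08; Orozco 42,723.97; Andrade 28,482.65.
Capped: Orozco ($23,100); balance $131,181 reallocated over remaining profit-interest units 47.
Remaining shares: Ferraro 41,866.28 → $41,866; Dube 55,821.70 → $55,822; Andrade 33,493.02 → $33,493.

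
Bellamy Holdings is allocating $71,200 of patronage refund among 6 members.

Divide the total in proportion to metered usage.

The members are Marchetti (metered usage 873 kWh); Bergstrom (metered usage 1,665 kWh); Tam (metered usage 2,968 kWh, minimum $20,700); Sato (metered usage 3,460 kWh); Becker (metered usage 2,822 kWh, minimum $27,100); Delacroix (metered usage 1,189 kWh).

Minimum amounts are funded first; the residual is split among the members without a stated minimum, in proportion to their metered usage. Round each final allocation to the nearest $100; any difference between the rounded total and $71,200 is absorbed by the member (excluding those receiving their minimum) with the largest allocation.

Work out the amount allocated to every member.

Marchetti: $2,800 · Bergstrom: $5,400 · Tam: $20,700 · Sato: $11,300 · Becker: $27,100 · Delacroix: $3,900

Minimums first: Tam $20,700; Becker $27,100. Remaining pool $23,400.
Remaining pool split over remaining metered usage 7,187: Marchetti 2,842.38 → $2,800; Bergstrom 5,421.04 → $5,400; Sato 11,265.34 → $11,300; Delacroix 3,871.24 → $3,900.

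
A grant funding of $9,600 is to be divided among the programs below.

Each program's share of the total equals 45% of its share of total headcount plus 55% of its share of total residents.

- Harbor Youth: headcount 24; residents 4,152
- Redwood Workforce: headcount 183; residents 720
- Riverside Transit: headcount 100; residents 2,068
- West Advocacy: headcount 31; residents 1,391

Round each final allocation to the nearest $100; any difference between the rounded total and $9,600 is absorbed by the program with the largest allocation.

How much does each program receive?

Harbor Youth: $2,900 | Redwood Workforce: $2,800 | Riverside Transit: $2,600 | West Advocacy: $1,300

Headcount total 338; residents total 8,331.
Composite weights (45% headcount + 55% residents): Harbor Youth 0.3061; Redwood Workforce 0.2912; Riverside Transit 0.2697; West Advocacy 0.1331.
Pro-rata amounts: Harbor Youth 2,938.19; Redwood Workforce 2,795.25; Riverside Transit 2,588.76; West Advocacy 1,277.80.
Rounded to nearest $100: Harbor Youth $2,900; Redwood Workforce $2,800; Riverside Transit $2,600; West Advocacy $1,300. Sum = $9,600.
Sum already equals the total — no adjustment.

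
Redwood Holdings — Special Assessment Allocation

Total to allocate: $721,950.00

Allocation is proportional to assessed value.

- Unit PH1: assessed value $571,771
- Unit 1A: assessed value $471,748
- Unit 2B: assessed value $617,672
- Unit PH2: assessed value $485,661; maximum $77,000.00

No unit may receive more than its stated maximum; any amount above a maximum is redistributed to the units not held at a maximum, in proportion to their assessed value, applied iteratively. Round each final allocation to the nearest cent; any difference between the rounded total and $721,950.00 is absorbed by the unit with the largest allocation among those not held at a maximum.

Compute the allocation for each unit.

Unit PH1: $221,987.54 | Unit 1A: $183,154.06 | Unit 2B: $239,808.40 | Unit PH2: $77,000.00

Assessed value total: 2,146,852.
Unconstrained shares: Unit PH1 192,276.9122; Unit 1A 158,640.8698; Unit 2B 207,712.6418; Unit PH2 163,319.5763.
Held at cap: Unit PH2 ($77,000.00); balance $644,950.00 reallocated over remaining assessed value 1,661,191.
Remaining shares: Unit PH1 221,987.5417 → $221,987.54; Unit 1A 183,154.0579 → $183,154.06; Unit 2B 239,808.4004 → $239,808.40.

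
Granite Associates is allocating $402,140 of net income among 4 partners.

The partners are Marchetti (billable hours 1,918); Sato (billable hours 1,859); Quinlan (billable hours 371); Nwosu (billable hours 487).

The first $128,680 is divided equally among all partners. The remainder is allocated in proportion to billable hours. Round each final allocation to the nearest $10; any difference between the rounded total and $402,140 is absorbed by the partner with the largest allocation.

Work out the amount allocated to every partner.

Marchetti: $145,330 | Sato: $141,850 | Quinlan: $54,060 | Nwosu: $60,900

$128,680 shared equally gives $32,170 per partner.
Remainder $273,460 by billable hours (total 4,635): Marchetti 113,159.93 → $113,160; Sato 109,678.99 → $109,680; Quinlan 21,888.60 → $21,890; Nwosu 28,732.47 → $28,730.
Totals: Marchetti $32,170 + $113,160 = $145,330; Sato $32,170 + $109,680 = $141,850; Quinlan $32,170 + $21,890 = $54,060; Nwosu $32,170 + $28,730 = $60,900.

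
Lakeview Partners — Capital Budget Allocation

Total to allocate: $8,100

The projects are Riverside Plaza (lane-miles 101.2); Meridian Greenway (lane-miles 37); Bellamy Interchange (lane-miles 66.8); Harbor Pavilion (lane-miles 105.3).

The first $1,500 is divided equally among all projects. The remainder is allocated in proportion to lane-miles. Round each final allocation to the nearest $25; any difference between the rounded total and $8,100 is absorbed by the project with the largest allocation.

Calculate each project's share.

Riverside Plaza: $2,525 · Meridian Greenway: $1,150 · Bellamy Interchange: $1,800 · Harbor Pavilion: $2,625

First tranche $1,500 split equally: $375 each.
Remainder $6,600 by lane-miles (total 310.3): Riverside Plaza 2,152.50 → $2,150; Meridian Greenway 786.98 → $775; Bellamy Interchange 1,420.82 → $1,425; Harbor Pavilion 2,239.70 → $2,250.
Totals: Riverside Plaza $375 + $2,150 = $2,525; Meridian Greenway $375 + $775 = $1,150; Bellamy Interchange $375 + $1,425 = $1,800; Harbor Pavilion $375 + $2,250 = $2,625.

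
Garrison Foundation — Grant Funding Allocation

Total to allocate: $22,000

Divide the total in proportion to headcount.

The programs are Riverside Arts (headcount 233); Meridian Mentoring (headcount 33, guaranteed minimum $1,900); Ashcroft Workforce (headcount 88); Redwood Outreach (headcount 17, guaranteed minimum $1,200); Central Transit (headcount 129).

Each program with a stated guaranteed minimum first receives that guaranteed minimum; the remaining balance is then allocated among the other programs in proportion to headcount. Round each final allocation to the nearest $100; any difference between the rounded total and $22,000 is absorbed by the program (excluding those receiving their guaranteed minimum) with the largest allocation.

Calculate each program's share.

Minimums first: Meridian Mentoring $1,900; Redwood Outreach $1,200. Residual $18,900.
Residual split over remaining headcount 450: Riverside Arts 9,786.00 → $9,800; Ashcroft Workforce 3,696.00 → $3,700; Central Transit 5,418.00 → $5,400.

Riverside Arts: $9,800 · Meridian Mentoring: $1,900 · Ashcroft Workforce: $3,700 · Redwood Outreach: $1,200 · Central Transit: $5,400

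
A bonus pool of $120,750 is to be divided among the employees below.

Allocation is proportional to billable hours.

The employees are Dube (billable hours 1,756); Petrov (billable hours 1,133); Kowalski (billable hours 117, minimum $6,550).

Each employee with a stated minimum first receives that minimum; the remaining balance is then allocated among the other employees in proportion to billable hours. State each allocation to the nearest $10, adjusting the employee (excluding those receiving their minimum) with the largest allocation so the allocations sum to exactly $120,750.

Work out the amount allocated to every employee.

Dube: $69,410 | Petrov: $44,790 | Kowalski: $6,550

Guaranteed amounts: Kowalski $6,550. Balance $114,200.
Balance split over remaining billable hours 2,889: Dube 69,413.36 → $69,410; Petrov 44,786.64 → $44,790.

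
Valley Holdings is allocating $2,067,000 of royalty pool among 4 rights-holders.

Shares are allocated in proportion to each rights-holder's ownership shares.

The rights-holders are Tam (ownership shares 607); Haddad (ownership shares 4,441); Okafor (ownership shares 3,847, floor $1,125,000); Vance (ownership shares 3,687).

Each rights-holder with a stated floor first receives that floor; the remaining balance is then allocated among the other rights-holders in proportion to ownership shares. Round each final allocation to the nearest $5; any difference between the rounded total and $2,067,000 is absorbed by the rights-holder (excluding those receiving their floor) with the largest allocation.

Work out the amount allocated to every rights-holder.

Fund the minimums — Okafor $1,125,000. Residual $942,000.
Residual split over remaining ownership shares 8,735: Tam 65,460.10 → $65,460; Haddad 478,926.39 → $478,925; Vance 397,613.51 → $397,615.

Tam: $65,460; Haddad: $478,925; Okafor: $1,125,000; Vance: $397,615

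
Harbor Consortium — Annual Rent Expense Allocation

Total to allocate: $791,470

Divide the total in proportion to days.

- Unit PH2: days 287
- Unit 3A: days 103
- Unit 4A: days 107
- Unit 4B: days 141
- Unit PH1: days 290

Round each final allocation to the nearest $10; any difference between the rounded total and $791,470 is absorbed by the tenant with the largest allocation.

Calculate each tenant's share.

Sum of days: 928.
Raw shares: Unit PH2 287/928 × $791,470 = 244,775.74; Unit 3A 103/928 × $791,470 = 87,846.35; Unit 4A 107/928 × $791,470 = 91,257.86; Unit 4B 141/928 × $791,470 = 120,255.68; Unit PH1 290/928 × $791,470 = 247,334.38.
At nearest $10: Unit PH2 $244,780; Unit 3A $87,850; Unit 4A $91,260; Unit 4B $120,260; Unit PH1 $247,330. Sum = $791,480.
Difference $791,470 − $791,480 = −$10 applied to largest allocation (Unit PH1): Unit PH1 becomes $247,320.

Unit PH2: $244,780 · Unit 3A: $87,850 · Unit 4A: $91,260 · Unit 4B: $120,260 · Unit PH1: $247,320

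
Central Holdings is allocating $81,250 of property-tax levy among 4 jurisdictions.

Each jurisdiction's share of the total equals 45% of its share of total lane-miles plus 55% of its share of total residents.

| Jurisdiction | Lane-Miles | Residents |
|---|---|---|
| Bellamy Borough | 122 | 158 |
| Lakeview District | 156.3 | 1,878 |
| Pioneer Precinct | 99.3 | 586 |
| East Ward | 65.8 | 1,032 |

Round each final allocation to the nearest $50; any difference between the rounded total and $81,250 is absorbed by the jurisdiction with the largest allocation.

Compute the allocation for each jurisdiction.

Totals — lane-miles 443.4, residents 3,654.
Composite weights (45% lane-miles + 55% residents): Bellamy Borough 0.1476; Lakeview District 0.4413; Pioneer Precinct 0.1890; East Ward 0.2221.
Proportional shares: Bellamy Borough 11,992.35; Lakeview District 35,855.87; Pioneer Precinct 15,354.85; East Ward 18,046.93.
At nearest $50: Bellamy Borough $12,000; Lakeview District $35,850; Pioneer Precinct $15,350; East Ward $18,050. Sum = $81,250.
Rounded total matches; no reconciliation needed.

Bellamy Borough: $12,000 · Lakeview District: $35,850 · Pioneer Precinct: $15,350 · East Ward: $18,050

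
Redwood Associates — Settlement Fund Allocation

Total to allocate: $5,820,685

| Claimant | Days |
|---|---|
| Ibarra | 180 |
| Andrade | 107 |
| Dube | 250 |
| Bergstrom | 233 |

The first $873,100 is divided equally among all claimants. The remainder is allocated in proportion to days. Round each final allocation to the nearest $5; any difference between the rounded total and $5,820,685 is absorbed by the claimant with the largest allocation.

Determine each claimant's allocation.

Ibarra: $1,374,855; Andrade: $905,795; Dube: $1,824,635; Bergstrom: $1,715,400

$873,100 shared equally gives $218,275 per claimant.
Remainder $4,947,585 by days (total 770): Ibarra 1,156,578.31 → $1,156,580; Andrade 687,521.55 → $687,520; Dube 1,606,358.77 → $1,606,360; Bergstrom 1,497,126.37 → $1,497,125.
Totals: Ibarra $218,275 + $1,156,580 = $1,374,855; Andrade $218,275 + $687,520 = $905,795; Dube $218,275 + $1,606,360 = $1,824,635; Bergstrom $218,275 + $1,497,125 = $1,715,400.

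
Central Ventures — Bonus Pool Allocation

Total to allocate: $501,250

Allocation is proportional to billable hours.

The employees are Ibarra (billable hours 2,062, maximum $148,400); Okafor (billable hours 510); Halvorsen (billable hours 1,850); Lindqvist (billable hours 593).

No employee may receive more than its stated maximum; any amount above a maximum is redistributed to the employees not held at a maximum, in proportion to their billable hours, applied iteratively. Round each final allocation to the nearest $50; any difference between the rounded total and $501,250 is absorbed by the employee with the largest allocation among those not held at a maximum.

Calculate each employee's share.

Sum of billable hours: 5,015.
Proportional shares (ignoring caps): Ibarra 206,097.21; Okafor 50,974.58; Halvorsen 184,907.78; Lindqvist 59,270.44.
Held at cap: Ibarra ($148,400); balance $352,850 reallocated over remaining billable hours 2,953.
Redistributed shares: Okafor 60,939.21 → $60,950; Halvorsen 221,054.01 → $221,050; Lindqvist 70,856.77 → $70,850.

Ibarra: $148,400 | Okafor: $60,950 | Halvorsen: $221,050 | Lindqvist: $70,850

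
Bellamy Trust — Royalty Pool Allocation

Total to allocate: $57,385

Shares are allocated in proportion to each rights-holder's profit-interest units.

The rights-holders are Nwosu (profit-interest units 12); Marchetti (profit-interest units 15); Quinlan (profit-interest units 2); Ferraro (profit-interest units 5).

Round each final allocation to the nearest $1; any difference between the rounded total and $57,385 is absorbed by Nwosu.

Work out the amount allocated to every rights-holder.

Total profit-interest units = 34.
Pro-rata amounts: Nwosu 12/34 × $57,385 = 20,253.53; Marchetti 15/34 × $57,385 = 25,316.91; Quinlan 2/34 × $57,385 = 3,375.59; Ferraro 5/34 × $57,385 = 8,438.97.
Rounded to nearest $1: Nwosu $20,254; Marchetti $25,317; Quinlan $3,376; Ferraro $8,439. Sum = $57,386.
Difference $57,385 − $57,386 = −$1 applied to Nwosu: Nwosu becomes $20,253.

Nwosu: $20,253 · Marchetti: $25,317 · Quinlan: $3,376 · Ferraro: $8,439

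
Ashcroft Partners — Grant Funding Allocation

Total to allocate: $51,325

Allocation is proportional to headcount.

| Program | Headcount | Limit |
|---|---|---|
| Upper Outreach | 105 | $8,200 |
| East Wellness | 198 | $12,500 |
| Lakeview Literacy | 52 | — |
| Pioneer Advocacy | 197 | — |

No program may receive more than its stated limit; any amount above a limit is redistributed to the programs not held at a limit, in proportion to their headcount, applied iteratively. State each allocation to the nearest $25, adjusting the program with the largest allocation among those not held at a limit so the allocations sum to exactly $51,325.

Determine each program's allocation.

Upper Outreach: $8,200; East Wellness: $12,500; Lakeview Literacy: $6,400; Pioneer Advocacy: $24,225

Total headcount = 552.
Unconstrained shares: Upper Outreach 9,762.91; East Wellness 18,410.05; Lakeview Literacy 4,834.96; Pioneer Advocacy 18,317.07.
Held at cap: Upper Outreach ($8,200), East Wellness ($12,500); residual $30,625 reallocated over remaining headcount 249.
Redistributed shares: Lakeview Literacy 6,395.58 → $6,400; Pioneer Advocacy 24,229.42 → $24,225.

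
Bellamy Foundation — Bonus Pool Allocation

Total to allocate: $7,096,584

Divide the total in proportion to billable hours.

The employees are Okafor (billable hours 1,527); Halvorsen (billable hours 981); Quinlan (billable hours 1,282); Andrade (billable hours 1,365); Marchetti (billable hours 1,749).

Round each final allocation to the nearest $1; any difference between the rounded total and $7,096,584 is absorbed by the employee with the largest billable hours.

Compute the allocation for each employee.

Okafor: $1,569,595 · Halvorsen: $1,008,365 · Quinlan: $1,317,761 · Andrade: $1,403,076 · Marchetti: $1,797,787

Total billable hours = 6,904.
Raw shares: Okafor 1,527/6,904 × $7,096,584 = 1,569,594.98; Halvorsen 981/6,904 × $7,096,584 = 1,008,364.56; Quinlan 1,282/6,904 × $7,096,584 = 1,317,760.82; Andrade 1,365/6,904 × $7,096,584 = 1,403,076.07; Marchetti 1,749/6,904 × $7,096,584 = 1,797,787.57.
After rounding ($1): Okafor $1,569,595; Halvorsen $1,008,365; Quinlan $1,317,761; Andrade $1,403,076; Marchetti $1,797,788. Sum = $7,096,585.
Difference $7,096,584 − $7,096,585 = −$1 applied to largest billable hours (Marchetti): Marchetti becomes $1,797,787.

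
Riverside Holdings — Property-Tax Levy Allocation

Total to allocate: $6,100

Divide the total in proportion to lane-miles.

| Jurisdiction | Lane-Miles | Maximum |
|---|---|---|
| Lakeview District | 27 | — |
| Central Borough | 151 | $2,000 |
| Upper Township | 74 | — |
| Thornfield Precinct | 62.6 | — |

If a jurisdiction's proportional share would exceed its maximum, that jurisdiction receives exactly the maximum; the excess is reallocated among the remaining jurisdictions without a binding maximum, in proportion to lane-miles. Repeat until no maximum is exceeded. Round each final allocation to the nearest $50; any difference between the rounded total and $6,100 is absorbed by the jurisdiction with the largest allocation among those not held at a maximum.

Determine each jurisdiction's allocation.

Sum of lane-miles: 314.6.
Pro-rata shares before constraints: Lakeview District 523.52; Central Borough 2,927.84; Upper Township 1,434.84; Thornfield Precinct 1,213.80.
Held at cap: Central Borough ($2,000); residual $4,100 reallocated over remaining lane-miles 163.6.
Redistributed shares: Lakeview District 676.65 → $700; Upper Township 1,854.52 → $1,850; Thornfield Precinct 1,568.83 → $1,550.

Lakeview District: $700; Central Borough: $2,000; Upper Township: $1,850; Thornfield Precinct: $1,550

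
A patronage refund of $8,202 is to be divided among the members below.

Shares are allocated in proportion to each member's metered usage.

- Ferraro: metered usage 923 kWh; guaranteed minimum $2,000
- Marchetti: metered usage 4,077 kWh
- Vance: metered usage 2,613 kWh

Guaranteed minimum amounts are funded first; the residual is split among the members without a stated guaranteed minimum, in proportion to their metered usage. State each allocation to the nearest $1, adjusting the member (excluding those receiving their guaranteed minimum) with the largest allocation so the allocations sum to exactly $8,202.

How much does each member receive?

Guaranteed amounts: Ferraro $2,000. Balance $6,202.
Balance split over remaining metered usage 6,690: Marchetti 3,779.60 → $3,780; Vance 2,422.40 → $2,422.

Ferraro: $2,000; Marchetti: $3,780; Vance: $2,422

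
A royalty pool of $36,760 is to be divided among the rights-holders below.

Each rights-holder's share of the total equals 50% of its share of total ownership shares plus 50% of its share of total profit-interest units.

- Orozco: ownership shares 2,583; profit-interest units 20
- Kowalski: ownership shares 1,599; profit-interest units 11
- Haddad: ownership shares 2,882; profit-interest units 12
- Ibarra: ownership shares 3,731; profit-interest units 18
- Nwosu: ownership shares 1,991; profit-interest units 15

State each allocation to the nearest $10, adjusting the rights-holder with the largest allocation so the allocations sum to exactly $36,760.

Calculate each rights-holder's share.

Ownership shares total 12,786; profit-interest units total 76.
Combined weights (50% ownership shares + 50% profit-interest units): Orozco 0.2326; Kowalski 0.1349; Haddad 0.1916; Ibarra 0.2643; Nwosu 0.1765.
Raw shares: Orozco 8,549.93; Kowalski 4,958.84; Haddad 7,045.01; Ibarra 9,716.51; Nwosu 6,489.71.
Rounded to nearest $10: Orozco $8,550; Kowalski $4,960; Haddad $7,050; Ibarra $9,720; Nwosu $6,490. Sum = $36,770.
Difference $36,760 − $36,770 = −$10 applied to largest allocation (Ibarra): Ibarra becomes $9,710.

Orozco: $8,550 | Kowalski: $4,960 | Haddad: $7,050 | Ibarra: $9,710 | Nwosu: $6,490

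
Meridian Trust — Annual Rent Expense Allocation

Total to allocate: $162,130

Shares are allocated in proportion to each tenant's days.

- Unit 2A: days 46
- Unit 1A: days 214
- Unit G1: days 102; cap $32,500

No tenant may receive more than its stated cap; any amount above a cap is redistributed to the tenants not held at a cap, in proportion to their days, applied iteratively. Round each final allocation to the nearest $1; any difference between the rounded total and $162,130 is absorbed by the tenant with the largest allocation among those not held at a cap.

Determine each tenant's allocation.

Total days = 362.
Proportional shares (ignoring caps): Unit 2A 20,602.15; Unit 1A 95,844.81; Unit G1 45,683.04.
Capped: Unit G1 ($32,500); remaining pool $129,630 reallocated over remaining days 260.
Remaining shares: Unit 2A 22,934.54 → $22,935; Unit 1A 106,695.46 → $106,695.

Unit 2A: $22,935; Unit 1A: $106,695; Unit G1: $32,500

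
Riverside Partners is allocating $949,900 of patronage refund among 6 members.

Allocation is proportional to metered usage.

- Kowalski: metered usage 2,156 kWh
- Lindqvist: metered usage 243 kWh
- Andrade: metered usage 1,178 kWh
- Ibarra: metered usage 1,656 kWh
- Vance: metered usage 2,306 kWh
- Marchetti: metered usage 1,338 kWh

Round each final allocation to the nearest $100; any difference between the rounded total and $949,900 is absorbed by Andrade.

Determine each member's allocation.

Sum of metered usage: 8,877.
Pro-rata amounts: Kowalski 2,156/8,877 × $949,900 = 230,706.82; Lindqvist 243/8,877 × $949,900 = 26,002.67; Andrade 1,178/8,877 × $949,900 = 126,054.09; Ibarra 1,656/8,877 × $949,900 = 177,203.38; Vance 2,306/8,877 × $949,900 = 246,757.85; Marchetti 1,338/8,877 × $949,900 = 143,175.19.
At nearest $100: Kowalski $230,700; Lindqvist $26,000; Andrade $126,100; Ibarra $177,200; Vance $246,800; Marchetti $143,200. Sum = $950,000.
Difference $949,900 − $950,000 = −$100 applied to Andrade: Andrade becomes $126,000.

Kowalski: $230,700; Lindqvist: $26,000; Andrade: $126,000; Ibarra: $177,200; Vance: $246,800; Marchetti: $143,200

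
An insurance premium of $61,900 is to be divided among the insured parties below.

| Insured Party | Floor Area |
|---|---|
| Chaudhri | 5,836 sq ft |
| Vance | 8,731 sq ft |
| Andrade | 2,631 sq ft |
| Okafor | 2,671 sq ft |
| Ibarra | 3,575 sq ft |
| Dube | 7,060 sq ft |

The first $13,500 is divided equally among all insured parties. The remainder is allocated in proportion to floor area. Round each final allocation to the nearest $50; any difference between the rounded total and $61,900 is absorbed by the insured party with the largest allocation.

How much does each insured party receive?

First tranche $13,500 split equally: $2,250 each.
Remainder $48,400 by floor area (total 30,504): Chaudhri 9,259.85 → $9,250; Vance 13,853.28 → $13,850; Andrade 4,174.55 → $4,150; Okafor 4,238.01 → $4,250; Ibarra 5,672.37 → $5,650; Dube 11,201.94 → $11,200.
Rounding difference +$50 on remainder applied to Vance.
Totals: Chaudhri $2,250 + $9,250 = $11,500; Vance $2,250 + $13,900 = $16,150; Andrade $2,250 + $4,150 = $6,400; Okafor $2,250 + $4,250 = $6,500; Ibarra $2,250 + $5,650 = $7,900; Dube $2,250 + $11,200 = $13,450.

Chaudhri: $11,500 | Vance: $16,150 | Andrade: $6,400 | Okafor: $6,500 | Ibarra: $7,900 | Dube: $13,450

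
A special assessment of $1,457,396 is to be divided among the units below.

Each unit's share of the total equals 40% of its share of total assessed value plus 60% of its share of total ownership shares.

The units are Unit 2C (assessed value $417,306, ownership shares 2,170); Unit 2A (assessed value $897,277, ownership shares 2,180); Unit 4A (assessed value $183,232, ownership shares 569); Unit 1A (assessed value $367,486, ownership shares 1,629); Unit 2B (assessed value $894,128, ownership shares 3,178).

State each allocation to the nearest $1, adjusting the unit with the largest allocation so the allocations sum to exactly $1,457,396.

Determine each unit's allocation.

Unit 2C: $283,259 · Unit 2A: $385,557 · Unit 4A: $89,867 · Unit 1A: $224,094 · Unit 2B: $474,619

Totals — assessed value 2,759,429, ownership shares 9,726.
Blended shares (40% assessed value + 60% ownership shares): Unit 2C 0.1944; Unit 2A 0.2646; Unit 4A 0.0617; Unit 1A 0.1538; Unit 2B 0.3257.
Unrounded shares: Unit 2C 283,258.94; Unit 2A 385,556.94; Unit 4A 89,866.89; Unit 1A 224,094.14; Unit 2B 474,619.08.
Rounded to nearest $1: Unit 2C $283,259; Unit 2A $385,557; Unit 4A $89,867; Unit 1A $224,094; Unit 2B $474,619. Sum = $1,457,396.
Rounded total matches; no reconciliation needed.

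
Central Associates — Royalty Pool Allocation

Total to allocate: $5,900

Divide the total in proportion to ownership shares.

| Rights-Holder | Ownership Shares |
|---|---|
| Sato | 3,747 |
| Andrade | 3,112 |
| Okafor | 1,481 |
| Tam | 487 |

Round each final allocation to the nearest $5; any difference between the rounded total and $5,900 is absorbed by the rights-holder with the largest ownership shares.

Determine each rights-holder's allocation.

Total ownership shares = 3,747 + 3,112 + 1,481 + 487 = 8,827.
Unrounded shares: Sato 2,504.51; Andrade 2,080.07; Okafor 989.91; Tam 325.51.
Rounded to nearest $5: Sato $2,505; Andrade $2,080; Okafor $990; Tam $325. Sum = $5,900.
Rounded total matches; no reconciliation needed.

Sato: $2,505 · Andrade: $2,080 · Okafor: $990 · Tam: $325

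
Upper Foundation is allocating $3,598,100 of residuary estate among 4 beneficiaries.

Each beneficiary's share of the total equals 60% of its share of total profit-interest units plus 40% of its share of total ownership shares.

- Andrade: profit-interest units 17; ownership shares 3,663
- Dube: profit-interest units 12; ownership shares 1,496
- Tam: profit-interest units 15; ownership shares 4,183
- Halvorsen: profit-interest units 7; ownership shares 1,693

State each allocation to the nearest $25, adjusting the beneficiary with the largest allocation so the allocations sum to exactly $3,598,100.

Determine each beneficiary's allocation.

Andrade: $1,197,375; Dube: $703,075; Tam: $1,180,525; Halvorsen: $517,125

Totals — profit-interest units 51, ownership shares 11,035.
Combined weights (60% profit-interest units + 40% ownership shares): Andrade 0.3328; Dube 0.1954; Tam 0.3281; Halvorsen 0.1437.
Unrounded shares: Andrade 1,197,366.82; Dube 703,082.88; Tam 1,180,526.65; Halvorsen 517,123.66.
At nearest $25: Andrade $1,197,375; Dube $703,075; Tam $1,180,525; Halvorsen $517,125. Sum = $3,598,100.
No rounding difference to absorb.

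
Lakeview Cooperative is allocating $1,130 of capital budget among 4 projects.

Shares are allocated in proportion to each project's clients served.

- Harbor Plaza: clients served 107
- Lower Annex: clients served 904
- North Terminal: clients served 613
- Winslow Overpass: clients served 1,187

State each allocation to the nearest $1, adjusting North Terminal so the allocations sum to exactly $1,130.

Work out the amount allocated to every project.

Combined clients served = 2,811.
Pro-rata amounts: Harbor Plaza 107/2,811 × $1,130 = 43.01; Lower Annex 904/2,811 × $1,130 = 363.40; North Terminal 613/2,811 × $1,130 = 246.42; Winslow Overpass 1,187/2,811 × $1,130 = 477.16.
After rounding ($1): Harbor Plaza $43; Lower Annex $363; North Terminal $246; Winslow Overpass $477. Sum = $1,129.
Difference $1,130 − $1,129 = +$1 applied to North Terminal: North Terminal becomes $247.

Harbor Plaza: $43 | Lower Annex: $363 | North Terminal: $247 | Winslow Overpass: $477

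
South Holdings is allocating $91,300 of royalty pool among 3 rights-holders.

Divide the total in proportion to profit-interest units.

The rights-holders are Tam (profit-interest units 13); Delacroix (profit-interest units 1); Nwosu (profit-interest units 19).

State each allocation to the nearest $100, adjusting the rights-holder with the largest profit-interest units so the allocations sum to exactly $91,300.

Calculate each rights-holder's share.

Tam: $36,000 | Delacroix: $2,800 | Nwosu: $52,500

Profit-interest units total: 13 + 1 + 19 = 33.
Proportional shares: Tam 35,966.67; Delacroix 2,766.67; Nwosu 52,566.67.
Rounded to nearest $100: Tam $36,000; Delacroix $2,800; Nwosu $52,600. Sum = $91,400.
Difference $91,300 − $91,400 = −$100 applied to largest profit-interest units (Nwosu): Nwosu becomes $52,500.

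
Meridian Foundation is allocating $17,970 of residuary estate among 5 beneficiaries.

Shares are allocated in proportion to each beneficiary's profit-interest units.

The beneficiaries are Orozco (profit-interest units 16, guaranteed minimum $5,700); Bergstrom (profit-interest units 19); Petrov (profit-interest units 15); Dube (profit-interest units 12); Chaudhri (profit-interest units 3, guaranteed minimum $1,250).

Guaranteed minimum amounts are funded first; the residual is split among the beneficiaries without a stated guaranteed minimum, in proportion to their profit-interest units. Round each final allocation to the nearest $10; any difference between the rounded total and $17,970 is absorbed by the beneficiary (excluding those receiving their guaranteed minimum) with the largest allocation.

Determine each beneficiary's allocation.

Orozco: $5,700 · Bergstrom: $4,560 · Petrov: $3,590 · Dube: $2,870 · Chaudhri: $1,250

Minimums first: Orozco $5,700; Chaudhri $1,250. Remaining pool $11,020.
Remaining pool split over remaining profit-interest units 46: Bergstrom 4,551.74 → $4,550; Petrov 3,593.48 → $3,590; Dube 2,874.78 → $2,870.
Rounding difference +$10 applied to Bergstrom → $4,560.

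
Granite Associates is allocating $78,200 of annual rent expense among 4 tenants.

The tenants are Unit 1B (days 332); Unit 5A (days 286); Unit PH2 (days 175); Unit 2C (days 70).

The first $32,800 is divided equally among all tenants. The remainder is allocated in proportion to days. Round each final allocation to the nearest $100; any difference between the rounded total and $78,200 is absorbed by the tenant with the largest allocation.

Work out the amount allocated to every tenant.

Unit 1B: $25,700; Unit 5A: $23,200; Unit PH2: $17,400; Unit 2C: $11,900

$32,800 shared equally gives $8,200 per tenant.
Remainder $45,400 by days (total 863): Unit 1B 17,465.59 → $17,500; Unit 5A 15,045.65 → $15,000; Unit PH2 9,206.26 → $9,200; Unit 2C 3,682.50 → $3,700.
Totals: Unit 1B $8,200 + $17,500 = $25,700; Unit 5A $8,200 + $15,000 = $23,200; Unit PH2 $8,200 + $9,200 = $17,400; Unit 2C $8,200 + $3,700 = $11,900.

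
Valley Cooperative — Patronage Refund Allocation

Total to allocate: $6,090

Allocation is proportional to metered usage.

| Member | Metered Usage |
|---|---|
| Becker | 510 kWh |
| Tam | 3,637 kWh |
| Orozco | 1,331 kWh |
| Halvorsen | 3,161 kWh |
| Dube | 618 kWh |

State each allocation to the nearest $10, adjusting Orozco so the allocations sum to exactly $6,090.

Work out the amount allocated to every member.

Sum of metered usage: 9,257.
Unrounded shares: Becker 510/9,257 × $6,090 = 335.52; Tam 3,637/9,257 × $6,090 = 2,392.71; Orozco 1,331/9,257 × $6,090 = 875.64; Halvorsen 3,161/9,257 × $6,090 = 2,079.56; Dube 618/9,257 × $6,090 = 406.57.
Rounded to nearest $10: Becker $340; Tam $2,390; Orozco $880; Halvorsen $2,080; Dube $410. Sum = $6,100.
Difference $6,090 − $6,100 = −$10 applied to Orozco: Orozco becomes $870.

Becker: $340 | Tam: $2,390 | Orozco: $870 | Halvorsen: $2,080 | Dube: $410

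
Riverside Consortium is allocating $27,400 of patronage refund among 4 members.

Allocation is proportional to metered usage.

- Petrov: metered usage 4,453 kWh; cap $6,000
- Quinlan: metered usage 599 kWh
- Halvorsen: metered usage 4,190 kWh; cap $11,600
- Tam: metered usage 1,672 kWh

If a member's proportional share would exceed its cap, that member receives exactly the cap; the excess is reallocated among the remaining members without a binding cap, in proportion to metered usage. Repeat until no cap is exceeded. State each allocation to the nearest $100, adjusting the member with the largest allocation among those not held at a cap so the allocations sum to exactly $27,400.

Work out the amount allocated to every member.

Metered usage total: 10,914.
Proportional shares (ignoring caps): Petrov 11,179.42; Quinlan 1,503.81; Halvorsen 10,519.15; Tam 4,197.62.
Held at cap: Petrov ($6,000); balance $21,400 reallocated over remaining metered usage 6,461.
Held at cap: Halvorsen ($11,600); balance $9,800 reallocated over remaining metered usage 2,271.
Shares after redistribution: Quinlan 2,584.85 → $2,600; Tam 7,215.15 → $7,200.

Petrov: $6,000 | Quinlan: $2,600 | Halvorsen: $11,600 | Tam: $7,200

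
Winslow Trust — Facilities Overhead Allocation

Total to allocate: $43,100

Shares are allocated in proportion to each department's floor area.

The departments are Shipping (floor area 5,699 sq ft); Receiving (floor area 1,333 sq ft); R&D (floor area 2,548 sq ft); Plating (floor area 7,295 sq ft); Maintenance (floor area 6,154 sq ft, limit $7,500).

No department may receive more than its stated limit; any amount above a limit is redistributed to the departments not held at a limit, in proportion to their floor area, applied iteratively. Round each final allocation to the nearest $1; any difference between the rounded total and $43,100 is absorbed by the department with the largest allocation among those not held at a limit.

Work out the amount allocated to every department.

Shipping: $12,023; Receiving: $2,812; R&D: $5,375; Plating: $15,390; Maintenance: $7,500

Total floor area = 23,029.
Pro-rata shares before constraints: Shipping 10,665.98; Receiving 2,494.78; R&D 4,768.72; Plating 13,652.98; Maintenance 11,517.54.
Held at cap: Maintenance ($7,500); remaining pool $35,600 reallocated over remaining floor area 16,875.
Shares after redistribution: Shipping 12,022.78 → $12,023; Receiving 2,812.14 → $2,812; R&D 5,375.34 → $5,375; Plating 15,389.75 → $15,390.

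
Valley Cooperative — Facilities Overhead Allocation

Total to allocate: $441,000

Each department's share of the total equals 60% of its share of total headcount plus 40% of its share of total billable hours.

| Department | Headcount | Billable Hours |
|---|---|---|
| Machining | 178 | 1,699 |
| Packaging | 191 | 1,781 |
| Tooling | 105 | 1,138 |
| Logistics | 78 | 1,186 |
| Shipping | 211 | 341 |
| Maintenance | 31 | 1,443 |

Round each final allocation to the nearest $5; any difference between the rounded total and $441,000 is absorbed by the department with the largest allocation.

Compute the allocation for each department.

Headcount total 794; billable hours total 7,588.
Composite weights (60% headcount + 40% billable hours): Machining 0.2241; Packaging 0.2382; Tooling 0.1393; Logistics 0.1215; Shipping 0.1774; Maintenance 0.0995.
Unrounded shares: Machining 98,815.44; Packaging 105,053.95; Tooling 61,446.53; Logistics 53,564.67; Shipping 78,242.92; Maintenance 43,876.49.
Rounded to nearest $5: Machining $98,815; Packaging $105,055; Tooling $61,445; Logistics $53,565; Shipping $78,245; Maintenance $43,875. Sum = $441,000.
No rounding difference to absorb.

Machining: $98,815; Packaging: $105,055; Tooling: $61,445; Logistics: $53,565; Shipping: $78,245; Maintenance: $43,875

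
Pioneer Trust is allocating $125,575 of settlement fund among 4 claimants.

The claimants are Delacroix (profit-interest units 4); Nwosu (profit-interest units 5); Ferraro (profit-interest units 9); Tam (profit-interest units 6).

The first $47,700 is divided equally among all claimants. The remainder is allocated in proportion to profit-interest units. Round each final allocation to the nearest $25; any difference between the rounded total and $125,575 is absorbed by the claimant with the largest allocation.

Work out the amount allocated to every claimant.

First tranche $47,700 split equally: $11,925 each.
Remainder $77,875 by profit-interest units (total 24): Delacroix 12,979.17 → $12,975; Nwosu 16,223.96 → $16,225; Ferraro 29,203.12 → $29,200; Tam 19,468.75 → $19,475.
Totals: Delacroix $11,925 + $12,975 = $24,900; Nwosu $11,925 + $16,225 = $28,150; Ferraro $11,925 + $29,200 = $41,125; Tam $11,925 + $19,475 = $31,400.

Delacroix: $24,900 | Nwosu: $28,150 | Ferraro: $41,125 | Tam: $31,400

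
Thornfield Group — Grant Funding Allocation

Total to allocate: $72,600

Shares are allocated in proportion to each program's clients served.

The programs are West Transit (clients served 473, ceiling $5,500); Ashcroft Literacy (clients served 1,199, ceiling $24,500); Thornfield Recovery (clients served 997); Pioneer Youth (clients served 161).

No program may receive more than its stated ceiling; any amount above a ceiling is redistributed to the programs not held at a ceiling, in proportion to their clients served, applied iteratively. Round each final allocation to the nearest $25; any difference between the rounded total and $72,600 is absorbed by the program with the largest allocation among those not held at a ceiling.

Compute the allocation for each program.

West Transit: $5,500 | Ashcroft Literacy: $24,500 | Thornfield Recovery: $36,675 | Pioneer Youth: $5,925

Sum of clients served: 2,830.
Pro-rata shares before constraints: West Transit 12,134.20; Ashcroft Literacy 30,758.80; Thornfield Recovery 25,576.75; Pioneer Youth 4,130.25.
Cap binds for West Transit ($5,500), Ashcroft Literacy ($24,500); residual $42,600 reallocated over remaining clients served 1,158.
Redistributed shares: Thornfield Recovery 36,677.20 → $36,675; Pioneer Youth 5,922.80 → $5,925.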